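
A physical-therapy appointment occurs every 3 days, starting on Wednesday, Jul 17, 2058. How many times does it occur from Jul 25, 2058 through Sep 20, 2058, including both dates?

Occurrences land 3·i days after Jul 17, 2058 for i = 0, 1, 2, …
Jul 25, 2058 is 8 days after the start; 8 ÷ 3 = 2 remainder 2; since the remainder is 2, round up to i = 3. First occurrence in the window: #4 on Jul 26, 2058 (3×3 = 9 days in).
Sep 20, 2058 is 65 days after the start; 65 ÷ 3 = 21 remainder 2. Last occurrence in the window: #22 on Sep 18, 2058.
Occurrences #4 through #22: 19 in total.

19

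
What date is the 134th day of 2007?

January has 31 days (134 − 31 = 103 remain).
February has 28 days (103 − 28 = 75 remain).
March has 31 days (75 − 31 = 44 remain).
April has 30 days (44 − 30 = 14 remain).
14 into May → May 14.

May 14, 2007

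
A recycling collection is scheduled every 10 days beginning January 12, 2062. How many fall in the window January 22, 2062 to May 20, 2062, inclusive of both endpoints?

Occurrences land 10·i days after January 12, 2062 for i = 0, 1, 2, …
January 22, 2062 is 10 days after the start; 10 ÷ 10 = 1 remainder 0. First occurrence in the window: #2 on January 22, 2062 (1×10 = 10 days in).
May 20, 2062 is 128 days after the start; 128 ÷ 10 = 12 remainder 8. Last occurrence in the window: #13 on May 12, 2062.
Occurrences #2 through #13: 12 in total.

12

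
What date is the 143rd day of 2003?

January has 31 days (143 − 31 = 112 remain).
February has 28 days (112 − 28 = 84 remain).
March has 31 days (84 − 31 = 53 remain).
April has 30 days (53 − 30 = 23 remain).
23 into May → May 23.

May 23, 2003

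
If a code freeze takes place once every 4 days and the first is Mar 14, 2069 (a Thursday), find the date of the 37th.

Aug 5, 2069

The 37th occurrence is 36 intervals after the first: 36 × 4 = 144 days after Mar 14, 2069.
Mar has 31 days — 17 days to the end of Mar leaves 127.
Apr has 30 days (97 left).
May has 31 days (66 left).
Jun has 30 days (36 left).
Jul has 31 days (5 left).
5 days into Aug → Aug 5, 2069.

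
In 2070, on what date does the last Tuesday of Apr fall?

The first Tuesday of Apr 2070 is Apr 1.
Apr 2070 has 30 days. Adding weeks: 1, 8, 15, 22, 29 — the last one ≤ 30 is the 29th.

Apr 29, 2070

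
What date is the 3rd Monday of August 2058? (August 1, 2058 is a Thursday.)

2058-08-19

August 2058 begins on a Thursday, so the first Monday is August 5 (4 days later).
The 3rd Monday is 2 weeks later: 5 + 14 = 19.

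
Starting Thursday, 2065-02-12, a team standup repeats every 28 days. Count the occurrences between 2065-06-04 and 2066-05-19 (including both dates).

13

Occurrences land 28·i days after 2065-02-12 for i = 0, 1, 2, …
2065-06-04 is 112 days after the start; 112 ÷ 28 = 4 remainder 0. First occurrence in the window: #5 on 2065-06-04 (4×28 = 112 days in).
2066-05-19 is 461 days after the start; 461 ÷ 28 = 16 remainder 13. Last occurrence in the window: #17 on 2066-05-06.
Occurrences #5 through #17: 13 in total.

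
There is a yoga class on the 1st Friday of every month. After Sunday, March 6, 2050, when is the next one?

April 1, 2050

March 2050 starts on a Tuesday, so its 1st Friday is March 4, 2050 (3 days in).
That is not after March 6, 2050, so look at April 2050.
April 2050 starts on a Friday, so its 1st Friday is April 1, 2050.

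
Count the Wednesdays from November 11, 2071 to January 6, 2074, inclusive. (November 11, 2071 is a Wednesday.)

November 11, 2071 is a Wednesday; the first Wednesday on or after it is November 11, 2071.
From November 11, 2071 to January 6, 2074: 50 + 366 + 365 + 6 = 787 days (rest of 2071, 2072, 2073, to January 6, 2074 in 2074).
787 ÷ 7 = 112 full weeks with remainder 3, so 112 more Wednesdays after the first → 113.

113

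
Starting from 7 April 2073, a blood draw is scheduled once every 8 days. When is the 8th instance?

2 June 2073

The 8th occurrence is 7 intervals after the first: 7 × 8 = 56 days after 7 April 2073.
April has 30 days — 23 days to the end of April leaves 33.
May has 31 days (2 left).
2 days into June → 2 June 2073.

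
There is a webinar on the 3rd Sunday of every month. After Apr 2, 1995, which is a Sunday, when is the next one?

Apr 16, 1995

Apr 1995 starts on a Saturday; its first Sunday is the 2nd, so the 3rd Sunday is the 16th — Apr 16, 1995.
Apr 16, 1995 is after Apr 2, 1995, so that is the next one.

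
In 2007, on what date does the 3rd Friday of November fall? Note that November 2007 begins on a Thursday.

November 2007 begins on a Thursday, so the first Friday is November 2 (1 day later).
The 3rd Friday is 2 weeks later: 2 + 14 = 16.

November 16, 2007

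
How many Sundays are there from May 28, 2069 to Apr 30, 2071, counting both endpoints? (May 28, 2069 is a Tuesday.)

100

May 28, 2069 is a Tuesday; the first Sunday on or after it is Jun 2, 2069 (5 days later).
From Jun 2, 2069 to Apr 30, 2071: 212 + 365 + 120 = 697 days (rest of 2069, 2070, to Apr 30, 2071 in 2071).
697 ÷ 7 = 99 full weeks with remainder 4, so 99 more Sundays after the first → 100.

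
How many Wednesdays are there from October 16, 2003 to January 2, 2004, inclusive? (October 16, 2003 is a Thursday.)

October 16, 2003 is a Thursday; the first Wednesday on or after it is October 22, 2003 (6 days later).
From October 22, 2003 to January 2, 2004: 9 + 30 + 31 + 2 = 72 days (rest of October, November, December, January).
72 ÷ 7 = 10 full weeks with remainder 2, so 10 more Wednesdays after the first → 11.

11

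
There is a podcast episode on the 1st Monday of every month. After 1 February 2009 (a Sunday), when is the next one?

2 February 2009

February 2009 starts on a Sunday, so its 1st Monday is 2 February 2009 (1 day in).
2 February 2009 is after 1 February 2009, so that is the next one.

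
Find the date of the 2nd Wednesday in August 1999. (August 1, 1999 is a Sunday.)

August 11, 1999

August 1999 begins on a Sunday, so the first Wednesday is August 4 (3 days later).
The 2nd Wednesday is 1 weeks later: 4 + 7 = 11.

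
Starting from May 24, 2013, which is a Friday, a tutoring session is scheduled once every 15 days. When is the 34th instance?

Oct 1, 2014

The 34th occurrence is 33 intervals after the first: 33 × 15 = 495 days after May 24, 2013.
May has 31 days — 7 days to the end of May leaves 488.
From end of May to end of 2013 is 214 days (274 left).
Jan has 31 days (243 left).
Feb has 28 days (215 left).
Mar has 31 days (184 left).
Apr has 30 days (154 left).
May has 31 days (123 left).
Jun has 30 days (93 left).
Jul has 31 days (62 left).
Aug has 31 days (31 left).
Sep has 30 days (1 left).
1 day into Oct → Oct 1, 2014.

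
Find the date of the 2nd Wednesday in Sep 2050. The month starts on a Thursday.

Sep 2050 begins on a Thursday, so the first Wednesday is Sep 7 (6 days later).
The 2nd Wednesday is 1 weeks later: 7 + 7 = 14.

Sep 14, 2050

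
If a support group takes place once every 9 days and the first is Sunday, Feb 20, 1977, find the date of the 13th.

The 13th occurrence is 12 intervals after the first: 12 × 9 = 108 days after Feb 20, 1977.
Feb has 28 days — 8 days to the end of Feb leaves 100.
Mar has 31 days (69 left).
Apr has 30 days (39 left).
May has 31 days (8 left).
8 days into Jun → Jun 8, 1977.

Jun 8, 1977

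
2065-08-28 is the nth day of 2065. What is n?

240

Days in months before August: 31 + 28 + 31 + 30 + 31 + 30 + 31 = 212.
Plus 28 days into August → day 240.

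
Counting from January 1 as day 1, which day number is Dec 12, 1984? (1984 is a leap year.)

Days in months before Dec: 31 + 29 + 31 + 30 + 31 + 30 + 31 + 31 + 30 + 31 + 30 = 335.
Plus 12 days into Dec → day 347.

347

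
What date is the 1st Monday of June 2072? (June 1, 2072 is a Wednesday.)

June 2072 begins on a Wednesday, so the first Monday is June 6 (5 days later).

2072-06-06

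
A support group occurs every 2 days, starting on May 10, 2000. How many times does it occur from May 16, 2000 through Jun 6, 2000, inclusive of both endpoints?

11

Occurrences land 2·i days after May 10, 2000 for i = 0, 1, 2, …
May 16, 2000 is 6 days after the start; 6 ÷ 2 = 3 remainder 0. First occurrence in the window: #4 on May 16, 2000 (3×2 = 6 days in).
Jun 6, 2000 is 27 days after the start; 27 ÷ 2 = 13 remainder 1. Last occurrence in the window: #14 on Jun 5, 2000.
Occurrences #4 through #14: 11 in total.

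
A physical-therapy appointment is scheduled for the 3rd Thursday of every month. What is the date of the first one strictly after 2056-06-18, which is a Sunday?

2056-07-20

June 2056 starts on a Thursday; its first Thursday is the 1st, so the 3rd Thursday is the 15th — 2056-06-15.
That is not after 2056-06-18, so look at July 2056.
July 2056 starts on a Saturday; its first Thursday is the 6th, so the 3rd Thursday is the 20th — 2056-07-20.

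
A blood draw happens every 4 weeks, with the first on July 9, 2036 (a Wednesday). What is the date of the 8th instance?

January 21, 2037

The 8th occurrence is 7 intervals after the first: 7 × 28 = 196 days after July 9, 2036.
July has 31 days — 22 days to the end of July leaves 174.
August has 31 days (143 left).
September has 30 days (113 left).
October has 31 days (82 left).
November has 30 days (52 left).
December has 31 days (21 left).
21 days into January → January 21, 2037.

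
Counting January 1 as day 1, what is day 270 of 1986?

Jan has 31 days (270 − 31 = 239 remain).
Feb has 28 days (239 − 28 = 211 remain).
Mar has 31 days (211 − 31 = 180 remain).
Apr has 30 days (180 − 30 = 150 remain).
May has 31 days (150 − 31 = 119 remain).
Jun has 30 days (119 − 30 = 89 remain).
Jul has 31 days (89 − 31 = 58 remain).
Aug has 31 days (58 − 31 = 27 remain).
27 into Sep → Sep 27.

Sep 27, 1986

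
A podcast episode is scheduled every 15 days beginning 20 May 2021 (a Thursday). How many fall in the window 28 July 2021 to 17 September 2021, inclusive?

Occurrences land 15·i days after 20 May 2021 for i = 0, 1, 2, …
28 July 2021 is 69 days after the start; 69 ÷ 15 = 4 remainder 9; since the remainder is 9, round up to i = 5. First occurrence in the window: #6 on 3 August 2021 (5×15 = 75 days in).
17 September 2021 is 120 days after the start; 120 ÷ 15 = 8 remainder 0. Last occurrence in the window: #9 on 17 September 2021.
Occurrences #6 through #9: 4 in total.

4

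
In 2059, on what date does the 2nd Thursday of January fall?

The first Thursday of January 2059 is January 2.
The 2nd Thursday is 1 weeks later: 2 + 7 = 9.

2059-01-09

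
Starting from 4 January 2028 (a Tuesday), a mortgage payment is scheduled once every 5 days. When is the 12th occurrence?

The 12th occurrence is 11 intervals after the first: 11 × 5 = 55 days after 4 January 2028.
January has 31 days — 27 days to the end of January leaves 28.
28 days into February → 28 February 2028.

28 February 2028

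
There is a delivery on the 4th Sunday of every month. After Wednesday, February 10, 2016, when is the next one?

February 2016 starts on a Monday; its first Sunday is the 7th, so the 4th Sunday is the 28th — February 28, 2016.
February 28, 2016 is after February 10, 2016, so that is the next one.

February 28, 2016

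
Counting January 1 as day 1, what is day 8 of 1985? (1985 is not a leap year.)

8 into Jan → Jan 8.

Jan 8, 1985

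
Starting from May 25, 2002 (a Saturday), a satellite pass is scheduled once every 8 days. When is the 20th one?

October 24, 2002

The 20th occurrence is 19 intervals after the first: 19 × 8 = 152 days after May 25, 2002.
May has 31 days — 6 days to the end of May leaves 146.
June has 30 days (116 left).
July has 31 days (85 left).
August has 31 days (54 left).
September has 30 days (24 left).
24 days into October → October 24, 2002.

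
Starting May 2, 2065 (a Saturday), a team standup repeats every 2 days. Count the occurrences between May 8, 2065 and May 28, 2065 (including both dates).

Occurrences land 2·i days after May 2, 2065 for i = 0, 1, 2, …
May 8, 2065 is 6 days after the start; 6 ÷ 2 = 3 remainder 0. First occurrence in the window: #4 on May 8, 2065 (3×2 = 6 days in).
May 28, 2065 is 26 days after the start; 26 ÷ 2 = 13 remainder 0. Last occurrence in the window: #14 on May 28, 2065.
Occurrences #4 through #14: 11 in total.

11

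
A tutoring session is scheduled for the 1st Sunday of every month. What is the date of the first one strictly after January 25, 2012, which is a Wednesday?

January 2012 starts on a Sunday, so its 1st Sunday is January 1, 2012.
That is not after January 25, 2012, so look at February 2012.
February 2012 starts on a Wednesday, so its 1st Sunday is February 5, 2012 (4 days in).

February 5, 2012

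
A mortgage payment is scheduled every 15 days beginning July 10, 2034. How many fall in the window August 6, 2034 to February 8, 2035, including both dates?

13

Occurrences land 15·i days after July 10, 2034 for i = 0, 1, 2, …
August 6, 2034 is 27 days after the start; 27 ÷ 15 = 1 remainder 12; since the remainder is 12, round up to i = 2. First occurrence in the window: #3 on August 9, 2034 (2×15 = 30 days in).
February 8, 2035 is 213 days after the start; 213 ÷ 15 = 14 remainder 3. Last occurrence in the window: #15 on February 5, 2035.
Occurrences #3 through #15: 13 in total.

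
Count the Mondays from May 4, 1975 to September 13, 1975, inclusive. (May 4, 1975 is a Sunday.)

19

May 4, 1975 is a Sunday; the first Monday on or after it is May 5, 1975 (1 day later).
From May 5, 1975 to September 13, 1975: 26 + 30 + 31 + 31 + 13 = 131 days (rest of May, June, July, August, September).
131 ÷ 7 = 18 full weeks with remainder 5, so 18 more Mondays after the first → 19.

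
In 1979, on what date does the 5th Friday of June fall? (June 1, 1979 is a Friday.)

June 1979 begins on a Friday, so the first Friday is June 1.
The 5th Friday is 4 weeks later: 1 + 28 = 29.

June 29, 1979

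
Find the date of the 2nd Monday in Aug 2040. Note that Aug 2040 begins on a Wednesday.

Aug 13, 2040

Aug 2040 begins on a Wednesday, so the first Monday is Aug 6 (5 days later).
The 2nd Monday is 1 weeks later: 6 + 7 = 13.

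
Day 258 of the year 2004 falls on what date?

January has 31 days (258 − 31 = 227 remain).
February has 29 days (227 − 29 = 198 remain).
March has 31 days (198 − 31 = 167 remain).
April has 30 days (167 − 30 = 137 remain).
May has 31 days (137 − 31 = 106 remain).
June has 30 days (106 − 30 = 76 remain).
July has 31 days (76 − 31 = 45 remain).
August has 31 days (45 − 31 = 14 remain).
14 into September → September 14.

14 September 2004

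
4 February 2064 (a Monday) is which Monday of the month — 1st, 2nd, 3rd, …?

1st

Day 4 falls in week ⌈4/7⌉ of the month.
Days 1–7 hold the 1st Monday, 8–14 the 2nd, 15–21 the 3rd, 22–28 the 4th, 29–31 the 5th.
4 is in the range for the 1st.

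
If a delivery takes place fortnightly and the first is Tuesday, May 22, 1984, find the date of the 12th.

The 12th occurrence is 11 intervals after the first: 11 × 14 = 154 days after May 22, 1984.
May has 31 days — 9 days to the end of May leaves 145.
Jun has 30 days (115 left).
Jul has 31 days (84 left).
Aug has 31 days (53 left).
Sep has 30 days (23 left).
23 days into Oct → Oct 23, 1984.

Oct 23, 1984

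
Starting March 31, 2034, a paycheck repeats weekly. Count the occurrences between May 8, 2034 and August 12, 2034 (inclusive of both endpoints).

Occurrences land 7·i days after March 31, 2034 for i = 0, 1, 2, …
May 8, 2034 is 38 days after the start; 38 ÷ 7 = 5 remainder 3; since the remainder is 3, round up to i = 6. First occurrence in the window: #7 on May 12, 2034 (6×7 = 42 days in).
August 12, 2034 is 134 days after the start; 134 ÷ 7 = 19 remainder 1. Last occurrence in the window: #20 on August 11, 2034.
Occurrences #7 through #20: 14 in total.

14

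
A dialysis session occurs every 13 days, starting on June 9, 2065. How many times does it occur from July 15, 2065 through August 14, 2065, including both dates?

3

Occurrences land 13·i days after June 9, 2065 for i = 0, 1, 2, …
July 15, 2065 is 36 days after the start; 36 ÷ 13 = 2 remainder 10; since the remainder is 10, round up to i = 3. First occurrence in the window: #4 on July 18, 2065 (3×13 = 39 days in).
August 14, 2065 is 66 days after the start; 66 ÷ 13 = 5 remainder 1. Last occurrence in the window: #6 on August 13, 2065.
Occurrences #4 through #6: 3 in total.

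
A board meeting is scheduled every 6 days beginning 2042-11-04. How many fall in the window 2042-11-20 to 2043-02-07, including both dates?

13

Occurrences land 6·i days after 2042-11-04 for i = 0, 1, 2, …
2042-11-20 is 16 days after the start; 16 ÷ 6 = 2 remainder 4; since the remainder is 4, round up to i = 3. First occurrence in the window: #4 on 2042-11-22 (3×6 = 18 days in).
2043-02-07 is 95 days after the start; 95 ÷ 6 = 15 remainder 5. Last occurrence in the window: #16 on 2043-02-02.
Occurrences #4 through #16: 13 in total.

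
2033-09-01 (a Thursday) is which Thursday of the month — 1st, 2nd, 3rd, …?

Day 1 falls in week ⌈1/7⌉ of the month.
Days 1–7 hold the 1st Thursday, 8–14 the 2nd, 15–21 the 3rd, 22–28 the 4th, 29–31 the 5th.
1 is in the range for the 1st.

1st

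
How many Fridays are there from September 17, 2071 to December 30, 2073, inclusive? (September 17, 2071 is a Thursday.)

120

September 17, 2071 is a Thursday; the first Friday on or after it is September 18, 2071 (1 day later).
From September 18, 2071 to December 30, 2073: 104 + 366 + 364 = 834 days (rest of 2071, 2072, to December 30, 2073 in 2073).
834 ÷ 7 = 119 full weeks with remainder 1, so 119 more Fridays after the first → 120.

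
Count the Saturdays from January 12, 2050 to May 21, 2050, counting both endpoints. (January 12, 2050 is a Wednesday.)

January 12, 2050 is a Wednesday; the first Saturday on or after it is January 15, 2050 (3 days later).
From January 15, 2050 to May 21, 2050: 16 + 28 + 31 + 30 + 21 = 126 days (rest of January, February, March, April, May).
126 ÷ 7 = 18 full weeks with remainder 0, so 18 more Saturdays after the first → 19.

19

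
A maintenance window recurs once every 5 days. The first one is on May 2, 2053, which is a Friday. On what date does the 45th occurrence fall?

Dec 8, 2053

The 45th occurrence is 44 intervals after the first: 44 × 5 = 220 days after May 2, 2053.
May has 31 days — 29 days to the end of May leaves 191.
Jun has 30 days (161 left).
Jul has 31 days (130 left).
Aug has 31 days (99 left).
Sep has 30 days (69 left).
Oct has 31 days (38 left).
Nov has 30 days (8 left).
8 days into Dec → Dec 8, 2053.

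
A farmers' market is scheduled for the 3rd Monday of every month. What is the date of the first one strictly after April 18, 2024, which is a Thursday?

April 2024 starts on a Monday; its first Monday is the 1st, so the 3rd Monday is the 15th — April 15, 2024.
That is not after April 18, 2024, so look at May 2024.
May 2024 starts on a Wednesday; its first Monday is the 6th, so the 3rd Monday is the 20th — May 20, 2024.

May 20, 2024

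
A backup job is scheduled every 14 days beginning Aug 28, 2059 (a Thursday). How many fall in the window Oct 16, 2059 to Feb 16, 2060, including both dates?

9

Occurrences land 14·i days after Aug 28, 2059 for i = 0, 1, 2, …
Oct 16, 2059 is 49 days after the start; 49 ÷ 14 = 3 remainder 7; since the remainder is 7, round up to i = 4. First occurrence in the window: #5 on Oct 23, 2059 (4×14 = 56 days in).
Feb 16, 2060 is 172 days after the start; 172 ÷ 14 = 12 remainder 4. Last occurrence in the window: #13 on Feb 12, 2060.
Occurrences #5 through #13: 9 in total.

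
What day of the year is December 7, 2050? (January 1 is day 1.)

Days in months before December: 31 + 28 + 31 + 30 + 31 + 30 + 31 + 31 + 30 + 31 + 30 = 334.
Plus 7 days into December → day 341.

341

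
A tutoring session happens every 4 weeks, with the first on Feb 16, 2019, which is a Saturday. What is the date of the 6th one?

Jul 6, 2019

The 6th occurrence is 5 intervals after the first: 5 × 28 = 140 days after Feb 16, 2019.
Feb has 28 days — 12 days to the end of Feb leaves 128.
Mar has 31 days (97 left).
Apr has 30 days (67 left).
May has 31 days (36 left).
Jun has 30 days (6 left).
6 days into Jul → Jul 6, 2019.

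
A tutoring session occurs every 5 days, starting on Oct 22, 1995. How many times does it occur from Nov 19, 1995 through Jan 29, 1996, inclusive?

14

Occurrences land 5·i days after Oct 22, 1995 for i = 0, 1, 2, …
Nov 19, 1995 is 28 days after the start; 28 ÷ 5 = 5 remainder 3; since the remainder is 3, round up to i = 6. First occurrence in the window: #7 on Nov 21, 1995 (6×5 = 30 days in).
Jan 29, 1996 is 99 days after the start; 99 ÷ 5 = 19 remainder 4. Last occurrence in the window: #20 on Jan 25, 1996.
Occurrences #7 through #20: 14 in total.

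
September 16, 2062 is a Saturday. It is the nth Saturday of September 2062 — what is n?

Day 16 falls in week ⌈16/7⌉ of the month.
Days 1–7 hold the 1st Saturday, 8–14 the 2nd, 15–21 the 3rd, 22–28 the 4th, 29–31 the 5th.
16 is in the range for the 3rd.

3rd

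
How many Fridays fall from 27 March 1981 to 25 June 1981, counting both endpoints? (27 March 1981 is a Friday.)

27 March 1981 is a Friday; the first Friday on or after it is 27 March 1981.
From 27 March 1981 to 25 June 1981: 4 + 30 + 31 + 25 = 90 days (rest of March, April, May, June).
90 ÷ 7 = 12 full weeks with remainder 6, so 12 more Fridays after the first → 13.

13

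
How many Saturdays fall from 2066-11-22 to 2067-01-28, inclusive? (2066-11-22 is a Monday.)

9

2066-11-22 is a Monday; the first Saturday on or after it is 2066-11-27 (5 days later).
From 2066-11-27 to 2067-01-28: 3 + 31 + 28 = 62 days (rest of November, December, January).
62 ÷ 7 = 8 full weeks with remainder 6, so 8 more Saturdays after the first → 9.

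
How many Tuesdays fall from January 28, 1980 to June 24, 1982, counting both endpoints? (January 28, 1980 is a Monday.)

126

January 28, 1980 is a Monday; the first Tuesday on or after it is January 29, 1980 (1 day later).
From January 29, 1980 to June 24, 1982: 337 + 365 + 175 = 877 days (rest of 1980, 1981, to June 24, 1982 in 1982).
877 ÷ 7 = 125 full weeks with remainder 2, so 125 more Tuesdays after the first → 126.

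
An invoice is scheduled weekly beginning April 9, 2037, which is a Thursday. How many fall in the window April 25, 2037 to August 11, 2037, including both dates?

Occurrences land 7·i days after April 9, 2037 for i = 0, 1, 2, …
April 25, 2037 is 16 days after the start; 16 ÷ 7 = 2 remainder 2; since the remainder is 2, round up to i = 3. First occurrence in the window: #4 on April 30, 2037 (3×7 = 21 days in).
August 11, 2037 is 124 days after the start; 124 ÷ 7 = 17 remainder 5. Last occurrence in the window: #18 on August 6, 2037.
Occurrences #4 through #18: 15 in total.

15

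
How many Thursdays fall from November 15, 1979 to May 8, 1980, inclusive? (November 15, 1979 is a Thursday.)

26

November 15, 1979 is a Thursday; the first Thursday on or after it is November 15, 1979.
From November 15, 1979 to May 8, 1980: 15 + 31 + 31 + 29 + 31 + 30 + 8 = 175 days (rest of November, December, January, February, March, April, May).
175 ÷ 7 = 25 full weeks with remainder 0, so 25 more Thursdays after the first → 26.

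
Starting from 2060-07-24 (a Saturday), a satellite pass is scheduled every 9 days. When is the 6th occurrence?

The 6th occurrence is 5 intervals after the first: 5 × 9 = 45 days after 2060-07-24.
July has 31 days — 7 days to the end of July leaves 38.
August has 31 days (7 left).
7 days into September → 2060-09-07.

2060-09-07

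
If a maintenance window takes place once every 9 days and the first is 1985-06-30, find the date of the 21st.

The 21st occurrence is 20 intervals after the first: 20 × 9 = 180 days after 1985-06-30.
June has 30 days — 0 days to the end of June leaves 180.
July has 31 days (149 left).
August has 31 days (118 left).
September has 30 days (88 left).
October has 31 days (57 left).
November has 30 days (27 left).
27 days into December → 1985-12-27.

1985-12-27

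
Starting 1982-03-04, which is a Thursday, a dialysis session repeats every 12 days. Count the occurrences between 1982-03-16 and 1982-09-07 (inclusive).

15

Occurrences land 12·i days after 1982-03-04 for i = 0, 1, 2, …
1982-03-16 is 12 days after the start; 12 ÷ 12 = 1 remainder 0. First occurrence in the window: #2 on 1982-03-16 (1×12 = 12 days in).
1982-09-07 is 187 days after the start; 187 ÷ 12 = 15 remainder 7. Last occurrence in the window: #16 on 1982-08-31.
Occurrences #2 through #16: 15 in total.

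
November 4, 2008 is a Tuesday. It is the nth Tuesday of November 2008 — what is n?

Day 4 falls in week ⌈4/7⌉ of the month.
Days 1–7 hold the 1st Tuesday, 8–14 the 2nd, 15–21 the 3rd, 22–28 the 4th, 29–31 the 5th.
4 is in the range for the 1st.

1st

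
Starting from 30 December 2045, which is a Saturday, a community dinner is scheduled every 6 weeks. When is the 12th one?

6 April 2047

The 12th occurrence is 11 intervals after the first: 11 × 42 = 462 days after 30 December 2045.
December has 31 days — 1 day to the end of December leaves 461.
2046 has 365 days (96 left).
January has 31 days (65 left).
February has 28 days (37 left).
March has 31 days (6 left).
6 days into April → 6 April 2047.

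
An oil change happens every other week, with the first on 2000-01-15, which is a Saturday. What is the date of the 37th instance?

2001-06-02

The 37th occurrence is 36 intervals after the first: 36 × 14 = 504 days after 2000-01-15.
January has 31 days — 16 days to the end of January leaves 488.
From end of January to end of 2000 is 335 days (153 left).
January has 31 days (122 left).
February has 28 days (94 left).
March has 31 days (63 left).
April has 30 days (33 left).
May has 31 days (2 left).
2 days into June → 2001-06-02.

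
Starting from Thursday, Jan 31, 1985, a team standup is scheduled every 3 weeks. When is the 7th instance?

The 7th occurrence is 6 intervals after the first: 6 × 21 = 126 days after Jan 31, 1985.
Jan has 31 days — 0 days to the end of Jan leaves 126.
Feb has 28 days (98 left).
Mar has 31 days (67 left).
Apr has 30 days (37 left).
May has 31 days (6 left).
6 days into Jun → Jun 6, 1985.

Jun 6, 1985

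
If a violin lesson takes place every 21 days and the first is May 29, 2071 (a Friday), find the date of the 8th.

The 8th occurrence is 7 intervals after the first: 7 × 21 = 147 days after May 29, 2071.
May has 31 days — 2 days to the end of May leaves 145.
June has 30 days (115 left).
July has 31 days (84 left).
August has 31 days (53 left).
September has 30 days (23 left).
23 days into October → October 23, 2071.

October 23, 2071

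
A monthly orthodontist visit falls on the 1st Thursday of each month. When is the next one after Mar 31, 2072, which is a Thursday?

Apr 7, 2072

Mar 2072 starts on a Tuesday, so its 1st Thursday is Mar 3, 2072 (2 days in).
That is not after Mar 31, 2072, so look at Apr 2072.
Apr 2072 starts on a Friday, so its 1st Thursday is Apr 7, 2072 (6 days in).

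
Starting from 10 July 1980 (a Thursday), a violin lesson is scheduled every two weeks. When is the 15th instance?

22 January 1981

The 15th occurrence is 14 intervals after the first: 14 × 14 = 196 days after 10 July 1980.
July has 31 days — 21 days to the end of July leaves 175.
August has 31 days (144 left).
September has 30 days (114 left).
October has 31 days (83 left).
November has 30 days (53 left).
December has 31 days (22 left).
22 days into January → 22 January 1981.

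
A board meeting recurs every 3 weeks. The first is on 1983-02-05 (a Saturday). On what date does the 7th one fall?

1983-06-11

The 7th occurrence is 6 intervals after the first: 6 × 21 = 126 days after 1983-02-05.
February has 28 days — 23 days to the end of February leaves 103.
March has 31 days (72 left).
April has 30 days (42 left).
May has 31 days (11 left).
11 days into June → 1983-06-11.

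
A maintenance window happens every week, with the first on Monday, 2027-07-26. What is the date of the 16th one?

The 16th occurrence is 15 intervals after the first: 15 × 7 = 105 days after 2027-07-26.
July has 31 days — 5 days to the end of July leaves 100.
August has 31 days (69 left).
September has 30 days (39 left).
October has 31 days (8 left).
8 days into November → 2027-11-08.

2027-11-08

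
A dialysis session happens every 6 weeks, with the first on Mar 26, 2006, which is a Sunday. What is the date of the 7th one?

The 7th occurrence is 6 intervals after the first: 6 × 42 = 252 days after Mar 26, 2006.
Mar has 31 days — 5 days to the end of Mar leaves 247.
Apr has 30 days (217 left).
May has 31 days (186 left).
Jun has 30 days (156 left).
Jul has 31 days (125 left).
Aug has 31 days (94 left).
Sep has 30 days (64 left).
Oct has 31 days (33 left).
Nov has 30 days (3 left).
3 days into Dec → Dec 3, 2006.

Dec 3, 2006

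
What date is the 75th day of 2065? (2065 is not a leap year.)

March 16, 2065

January has 31 days (75 − 31 = 44 remain).
February has 28 days (44 − 28 = 16 remain).
16 into March → March 16.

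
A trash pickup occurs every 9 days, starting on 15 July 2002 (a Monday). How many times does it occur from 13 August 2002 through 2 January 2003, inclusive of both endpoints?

Occurrences land 9·i days after 15 July 2002 for i = 0, 1, 2, …
13 August 2002 is 29 days after the start; 29 ÷ 9 = 3 remainder 2; since the remainder is 2, round up to i = 4. First occurrence in the window: #5 on 20 August 2002 (4×9 = 36 days in).
2 January 2003 is 171 days after the start; 171 ÷ 9 = 19 remainder 0. Last occurrence in the window: #20 on 2 January 2003.
Occurrences #5 through #20: 16 in total.

16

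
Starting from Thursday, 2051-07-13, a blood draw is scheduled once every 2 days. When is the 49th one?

2051-10-17

The 49th occurrence is 48 intervals after the first: 48 × 2 = 96 days after 2051-07-13.
July has 31 days — 18 days to the end of July leaves 78.
August has 31 days (47 left).
September has 30 days (17 left).
17 days into October → 2051-10-17.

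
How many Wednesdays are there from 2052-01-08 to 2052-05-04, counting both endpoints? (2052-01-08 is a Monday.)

2052-01-08 is a Monday; the first Wednesday on or after it is 2052-01-10 (2 days later).
From 2052-01-10 to 2052-05-04: 21 + 29 + 31 + 30 + 4 = 115 days (rest of January, February, March, April, May).
115 ÷ 7 = 16 full weeks with remainder 3, so 16 more Wednesdays after the first → 17.

17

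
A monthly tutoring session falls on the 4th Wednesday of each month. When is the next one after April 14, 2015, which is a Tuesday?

April 2015 starts on a Wednesday; its first Wednesday is the 1st, so the 4th Wednesday is the 22nd — April 22, 2015.
April 22, 2015 is after April 14, 2015, so that is the next one.

April 22, 2015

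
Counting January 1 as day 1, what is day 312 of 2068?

January has 31 days (312 − 31 = 281 remain).
February has 29 days (281 − 29 = 252 remain).
March has 31 days (252 − 31 = 221 remain).
April has 30 days (221 − 30 = 191 remain).
May has 31 days (191 − 31 = 160 remain).
June has 30 days (160 − 30 = 130 remain).
July has 31 days (130 − 31 = 99 remain).
August has 31 days (99 − 31 = 68 remain).
September has 30 days (68 − 30 = 38 remain).
October has 31 days (38 − 31 = 7 remain).
7 into November → November 7.

2068-11-07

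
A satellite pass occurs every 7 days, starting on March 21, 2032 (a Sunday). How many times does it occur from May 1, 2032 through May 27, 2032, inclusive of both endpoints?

4

Occurrences land 7·i days after March 21, 2032 for i = 0, 1, 2, …
May 1, 2032 is 41 days after the start; 41 ÷ 7 = 5 remainder 6; since the remainder is 6, round up to i = 6. First occurrence in the window: #7 on May 2, 2032 (6×7 = 42 days in).
May 27, 2032 is 67 days after the start; 67 ÷ 7 = 9 remainder 4. Last occurrence in the window: #10 on May 23, 2032.
Occurrences #7 through #10: 4 in total.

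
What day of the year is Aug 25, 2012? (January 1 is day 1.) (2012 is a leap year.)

238

Days in months before Aug: 31 + 29 + 31 + 30 + 31 + 30 + 31 = 213.
Plus 25 days into Aug → day 238.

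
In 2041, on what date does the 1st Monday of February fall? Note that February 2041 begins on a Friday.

February 2041 begins on a Friday, so the first Monday is February 4 (3 days later).

2041-02-04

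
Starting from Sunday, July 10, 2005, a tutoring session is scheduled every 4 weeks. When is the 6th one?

The 6th occurrence is 5 intervals after the first: 5 × 28 = 140 days after July 10, 2005.
July has 31 days — 21 days to the end of July leaves 119.
August has 31 days (88 left).
September has 30 days (58 left).
October has 31 days (27 left).
27 days into November → November 27, 2005.

November 27, 2005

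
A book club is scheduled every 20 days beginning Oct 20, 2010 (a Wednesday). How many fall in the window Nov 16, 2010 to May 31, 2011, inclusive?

Occurrences land 20·i days after Oct 20, 2010 for i = 0, 1, 2, …
Nov 16, 2010 is 27 days after the start; 27 ÷ 20 = 1 remainder 7; since the remainder is 7, round up to i = 2. First occurrence in the window: #3 on Nov 29, 2010 (2×20 = 40 days in).
May 31, 2011 is 223 days after the start; 223 ÷ 20 = 11 remainder 3. Last occurrence in the window: #12 on May 28, 2011.
Occurrences #3 through #12: 10 in total.

10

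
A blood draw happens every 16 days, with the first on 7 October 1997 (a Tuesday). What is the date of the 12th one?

1 April 1998

The 12th occurrence is 11 intervals after the first: 11 × 16 = 176 days after 7 October 1997.
October has 31 days — 24 days to the end of October leaves 152.
November has 30 days (122 left).
December has 31 days (91 left).
January has 31 days (60 left).
February has 28 days (32 left).
March has 31 days (1 left).
1 day into April → 1 April 1998.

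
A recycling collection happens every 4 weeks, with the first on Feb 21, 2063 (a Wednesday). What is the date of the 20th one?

Aug 6, 2064

The 20th occurrence is 19 intervals after the first: 19 × 28 = 532 days after Feb 21, 2063.
Feb has 28 days — 7 days to the end of Feb leaves 525.
From end of Feb to end of 2063 is 306 days (219 left).
Jan has 31 days (188 left).
Feb has 29 days (159 left).
Mar has 31 days (128 left).
Apr has 30 days (98 left).
May has 31 days (67 left).
Jun has 30 days (37 left).
Jul has 31 days (6 left).
6 days into Aug → Aug 6, 2064.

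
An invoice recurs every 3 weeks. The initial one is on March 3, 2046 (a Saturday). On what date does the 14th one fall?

The 14th occurrence is 13 intervals after the first: 13 × 21 = 273 days after March 3, 2046.
March has 31 days — 28 days to the end of March leaves 245.
April has 30 days (215 left).
May has 31 days (184 left).
June has 30 days (154 left).
July has 31 days (123 left).
August has 31 days (92 left).
September has 30 days (62 left).
October has 31 days (31 left).
November has 30 days (1 left).
1 day into December → December 1, 2046.

December 1, 2046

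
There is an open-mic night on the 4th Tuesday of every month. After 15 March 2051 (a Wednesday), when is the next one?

March 2051 starts on a Wednesday; its first Tuesday is the 7th, so the 4th Tuesday is the 28th — 28 March 2051.
28 March 2051 is after 15 March 2051, so that is the next one.

28 March 2051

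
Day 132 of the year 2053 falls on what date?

January has 31 days (132 − 31 = 101 remain).
February has 28 days (101 − 28 = 73 remain).
March has 31 days (73 − 31 = 42 remain).
April has 30 days (42 − 30 = 12 remain).
12 into May → May 12.

May 12, 2053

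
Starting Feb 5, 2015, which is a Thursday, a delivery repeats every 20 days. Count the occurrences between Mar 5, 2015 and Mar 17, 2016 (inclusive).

19

Occurrences land 20·i days after Feb 5, 2015 for i = 0, 1, 2, …
Mar 5, 2015 is 28 days after the start; 28 ÷ 20 = 1 remainder 8; since the remainder is 8, round up to i = 2. First occurrence in the window: #3 on Mar 17, 2015 (2×20 = 40 days in).
Mar 17, 2016 is 406 days after the start; 406 ÷ 20 = 20 remainder 6. Last occurrence in the window: #21 on Mar 11, 2016.
Occurrences #3 through #21: 19 in total.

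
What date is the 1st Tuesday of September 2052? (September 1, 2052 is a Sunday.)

September 3, 2052

September 2052 begins on a Sunday, so the first Tuesday is September 3 (2 days later).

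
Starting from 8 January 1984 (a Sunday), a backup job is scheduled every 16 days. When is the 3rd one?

The 3rd occurrence is 2 intervals after the first: 2 × 16 = 32 days after 8 January 1984.
January has 31 days — 23 days to the end of January leaves 9.
9 days into February → 9 February 1984.

9 February 1984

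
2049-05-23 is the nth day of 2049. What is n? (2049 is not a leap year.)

Days in months before May: 31 + 28 + 31 + 30 = 120.
Plus 23 days into May → day 143.

143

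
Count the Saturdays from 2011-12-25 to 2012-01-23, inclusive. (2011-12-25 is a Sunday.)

4

2011-12-25 is a Sunday; the first Saturday on or after it is 2011-12-31 (6 days later).
From 2011-12-31 to 2012-01-23: 0 + 23 = 23 days (rest of December, January).
23 ÷ 7 = 3 full weeks with remainder 2, so 3 more Saturdays after the first → 4.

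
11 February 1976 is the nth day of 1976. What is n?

Days in months before February: 31 = 31.
Plus 11 days into February → day 42.

42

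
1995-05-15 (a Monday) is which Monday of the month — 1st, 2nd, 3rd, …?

Day 15 falls in week ⌈15/7⌉ of the month.
Days 1–7 hold the 1st Monday, 8–14 the 2nd, 15–21 the 3rd, 22–28 the 4th, 29–31 the 5th.
15 is in the range for the 3rd.

3rd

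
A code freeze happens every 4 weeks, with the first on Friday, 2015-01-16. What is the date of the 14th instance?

2016-01-15

The 14th occurrence is 13 intervals after the first: 13 × 28 = 364 days after 2015-01-16.
January has 31 days — 15 days to the end of January leaves 349.
February has 28 days (321 left).
March has 31 days (290 left).
April has 30 days (260 left).
May has 31 days (229 left).
June has 30 days (199 left).
July has 31 days (168 left).
August has 31 days (137 left).
September has 30 days (107 left).
October has 31 days (76 left).
November has 30 days (46 left).
December has 31 days (15 left).
15 days into January → 2016-01-15.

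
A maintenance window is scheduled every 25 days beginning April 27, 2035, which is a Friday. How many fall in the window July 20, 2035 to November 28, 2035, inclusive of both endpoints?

Occurrences land 25·i days after April 27, 2035 for i = 0, 1, 2, …
July 20, 2035 is 84 days after the start; 84 ÷ 25 = 3 remainder 9; since the remainder is 9, round up to i = 4. First occurrence in the window: #5 on August 5, 2035 (4×25 = 100 days in).
November 28, 2035 is 215 days after the start; 215 ÷ 25 = 8 remainder 15. Last occurrence in the window: #9 on November 13, 2035.
Occurrences #5 through #9: 5 in total.

5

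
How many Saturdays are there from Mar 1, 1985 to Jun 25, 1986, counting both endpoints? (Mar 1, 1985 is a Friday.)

Mar 1, 1985 is a Friday; the first Saturday on or after it is Mar 2, 1985 (1 day later).
From Mar 2, 1985 to Jun 25, 1986: 304 + 176 = 480 days (rest of 1985, to Jun 25, 1986 in 1986).
480 ÷ 7 = 68 full weeks with remainder 4, so 68 more Saturdays after the first → 69.

69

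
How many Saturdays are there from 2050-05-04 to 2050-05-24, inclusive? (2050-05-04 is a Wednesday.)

3

2050-05-04 is a Wednesday; the first Saturday on or after it is 2050-05-07 (3 days later).
From 2050-05-07 to 2050-05-24 is 24 − 7 = 17 days.
17 ÷ 7 = 2 full weeks with remainder 3, so 2 more Saturdays after the first → 3.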